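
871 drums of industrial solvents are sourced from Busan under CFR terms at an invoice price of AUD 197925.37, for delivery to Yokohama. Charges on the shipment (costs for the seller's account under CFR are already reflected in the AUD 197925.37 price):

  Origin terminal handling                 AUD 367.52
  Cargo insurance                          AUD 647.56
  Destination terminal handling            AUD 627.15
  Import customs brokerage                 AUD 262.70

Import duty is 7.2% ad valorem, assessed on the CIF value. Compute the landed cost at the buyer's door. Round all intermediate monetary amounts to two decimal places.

Total landed cost: AUD 213760.03

CFR: the seller pays costs through ocean freight to the destination port, but not insurance.
Already in the invoice (seller's account under CFR): origin terminal — exclude.
CIF value = CFR price + insurance = 197925.37 + 647.56 = 198572.93
Import duty = 198572.93 × 7.2% = 14297.25
Buyer bears: insurance 647.56 + destination terminal 627.15 + brokerage 262.70 + duty 14297.25 = 15834.66
Landed cost = invoice 197925.37 + 15834.66 = 213760.03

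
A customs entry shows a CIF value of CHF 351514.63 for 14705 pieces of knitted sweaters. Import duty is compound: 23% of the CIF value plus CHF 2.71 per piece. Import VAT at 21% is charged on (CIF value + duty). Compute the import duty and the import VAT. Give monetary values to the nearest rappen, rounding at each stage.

Import duty: CHF 120698.91; import VAT: CHF 99164.84

Ad valorem component: 351514.63 × 23% = 80848.36
Specific component: 14705 × 2.71 = 39850.55
Import duty = 80848.36 + 39850.55 = 120698.91
VAT base = CIF + duty = 351514.63 + 120698.91 = 472213.54
Import VAT = 472213.54 × 21% = 99164.84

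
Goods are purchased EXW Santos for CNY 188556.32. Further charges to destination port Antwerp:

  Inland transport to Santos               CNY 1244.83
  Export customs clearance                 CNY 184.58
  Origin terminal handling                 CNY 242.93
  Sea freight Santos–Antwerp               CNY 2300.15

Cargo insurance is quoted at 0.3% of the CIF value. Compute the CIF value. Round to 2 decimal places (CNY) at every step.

CIF value: CNY 193108.13

Let C be the CIF value. C = EXW price + pre-shipment costs + freight + 0.3% × C
C − 0.3% × C = 188556.32 + 1244.83 + 184.58 + 242.93 + 2300.15
0.997 × C = 192528.81
C = 192528.81 / 0.997 = 193108.13
Insurance premium = 0.3% × 193108.13 = 579.32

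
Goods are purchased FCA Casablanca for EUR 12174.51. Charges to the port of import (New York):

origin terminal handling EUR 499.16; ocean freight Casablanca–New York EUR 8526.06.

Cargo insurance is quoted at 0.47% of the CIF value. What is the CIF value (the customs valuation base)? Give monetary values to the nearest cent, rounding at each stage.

CIF value: EUR 21299.84

Let C be the CIF value. C = FCA price + pre-shipment costs + freight + 0.47% × C
C − 0.47% × C = 12174.51 + 499.16 + 8526.06
0.9953 × C = 21199.73
C = 21199.73 / 0.9953 = 21299.84
Insurance premium = 0.47% × 21299.84 = 100.11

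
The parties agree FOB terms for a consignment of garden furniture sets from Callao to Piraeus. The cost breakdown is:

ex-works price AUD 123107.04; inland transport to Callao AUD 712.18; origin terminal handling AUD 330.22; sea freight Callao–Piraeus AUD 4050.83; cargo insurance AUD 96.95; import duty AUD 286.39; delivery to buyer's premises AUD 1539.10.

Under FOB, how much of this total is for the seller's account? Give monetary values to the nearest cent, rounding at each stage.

FOB: the seller bears costs until goods are on board at the origin port; the buyer bears freight, insurance and all costs thereafter.
Seller's account: goods 123107.04 + inland to port 712.18 + origin terminal 330.22 = 124149.44
Buyer's account: freight 4050.83 + insurance 96.95 + duty 286.39 + delivery 1539.10 = 5973.27

Seller's account: AUD 124149.44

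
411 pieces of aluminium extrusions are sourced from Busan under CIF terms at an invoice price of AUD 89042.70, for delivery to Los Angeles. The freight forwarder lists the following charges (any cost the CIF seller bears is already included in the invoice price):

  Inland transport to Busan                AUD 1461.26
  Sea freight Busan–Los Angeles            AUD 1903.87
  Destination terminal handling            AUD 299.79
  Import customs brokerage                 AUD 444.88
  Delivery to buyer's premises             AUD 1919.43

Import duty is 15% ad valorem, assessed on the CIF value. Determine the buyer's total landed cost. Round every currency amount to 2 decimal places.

CIF: the seller pays costs through ocean freight and marine insurance to the destination port.
Already in the invoice (seller's account under CIF): inland to port, freight — exclude.
The CIF price already equals the CIF value: 89042.70
Import duty = 89042.70 × 15% = 13356.41
Buyer bears: destination terminal 299.79 + brokerage 444.88 + delivery 1919.43 + duty 13356.41 = 16020.51
Landed cost = invoice 89042.70 + 16020.51 = 105063.21

Total landed cost: AUD 105063.21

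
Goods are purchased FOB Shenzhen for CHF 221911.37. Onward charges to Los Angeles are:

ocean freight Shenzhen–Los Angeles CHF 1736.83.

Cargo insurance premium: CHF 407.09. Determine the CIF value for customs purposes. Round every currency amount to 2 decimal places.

CIF value: CHF 224055.29

CIF = FOB price + freight + insurance
CIF = 221911.37 + 1736.83 + 407.09 = 224055.29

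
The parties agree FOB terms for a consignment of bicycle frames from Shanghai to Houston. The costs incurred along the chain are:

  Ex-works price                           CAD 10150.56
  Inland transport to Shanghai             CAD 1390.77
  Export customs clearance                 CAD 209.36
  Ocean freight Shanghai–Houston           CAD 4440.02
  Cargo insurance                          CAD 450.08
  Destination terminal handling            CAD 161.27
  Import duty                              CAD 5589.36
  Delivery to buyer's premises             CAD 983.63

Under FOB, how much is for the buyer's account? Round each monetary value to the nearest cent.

FOB: the seller bears costs until goods are on board at the origin port; the buyer bears freight, insurance and all costs thereafter.
Seller's account: goods 10150.56 + inland to port 1390.77 + export clearance 209.36 = 11750.69
Buyer's account: freight 4440.02 + insurance 450.08 + destination terminal 161.27 + duty 5589.36 + delivery 983.63 = 11624.36

Buyer's account: CAD 11624.36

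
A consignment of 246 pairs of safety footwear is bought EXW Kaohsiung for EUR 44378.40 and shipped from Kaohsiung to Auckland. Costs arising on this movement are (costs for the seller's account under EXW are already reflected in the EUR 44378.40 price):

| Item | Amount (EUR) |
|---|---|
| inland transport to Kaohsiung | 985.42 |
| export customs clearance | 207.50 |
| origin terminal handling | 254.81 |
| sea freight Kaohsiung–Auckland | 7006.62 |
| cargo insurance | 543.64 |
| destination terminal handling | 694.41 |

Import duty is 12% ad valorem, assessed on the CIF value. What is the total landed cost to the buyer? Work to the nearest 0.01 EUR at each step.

Total landed cost: EUR 60475.97

EXW: the seller makes goods available at their premises; the buyer bears all onward costs.
CIF value = EXW price + inland to port + export clearance + origin terminal + freight + insurance = 44378.40 + 985.42 + 207.50 + 254.81 + 7006.62 + 543.64 = 53376.39
Import duty = 53376.39 × 12% = 6405.17
Buyer bears: inland to port 985.42 + export clearance 207.50 + origin terminal 254.81 + freight 7006.62 + insurance 543.64 + destination terminal 694.41 + duty 6405.17 = 16097.57
Landed cost = invoice 44378.40 + 16097.57 = 60475.97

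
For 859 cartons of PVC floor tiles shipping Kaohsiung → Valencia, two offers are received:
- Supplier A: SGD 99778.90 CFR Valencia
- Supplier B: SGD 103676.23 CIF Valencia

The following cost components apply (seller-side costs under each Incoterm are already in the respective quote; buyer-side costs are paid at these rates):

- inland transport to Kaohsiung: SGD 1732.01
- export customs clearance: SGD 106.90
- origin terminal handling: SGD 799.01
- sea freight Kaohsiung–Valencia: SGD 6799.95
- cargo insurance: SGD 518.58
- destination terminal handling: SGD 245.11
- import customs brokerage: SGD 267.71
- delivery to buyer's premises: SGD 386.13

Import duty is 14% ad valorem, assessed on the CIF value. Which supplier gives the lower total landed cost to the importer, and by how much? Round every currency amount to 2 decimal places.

Supplier A is cheaper by SGD 3851.77

Supplier A (CFR):
CIF value = CFR price + insurance = 99778.90 + 518.58 = 100297.48
Import duty = 100297.48 × 14% = 14041.65
Buyer bears (A): 518.58 + 245.11 + 267.71 + 386.13 = 1417.53
Landed cost (A) = invoice 99778.90 + 1417.53 + duty 14041.65 = 115238.08
Supplier B (CIF):
The CIF price already equals the CIF value: 103676.23
Import duty = 103676.23 × 14% = 14514.67
Buyer bears (B): 245.11 + 267.71 + 386.13 = 898.95
Landed cost (B) = invoice 103676.23 + 898.95 + duty 14514.67 = 119089.85
Difference = |115238.08 − 119089.85| = 3851.77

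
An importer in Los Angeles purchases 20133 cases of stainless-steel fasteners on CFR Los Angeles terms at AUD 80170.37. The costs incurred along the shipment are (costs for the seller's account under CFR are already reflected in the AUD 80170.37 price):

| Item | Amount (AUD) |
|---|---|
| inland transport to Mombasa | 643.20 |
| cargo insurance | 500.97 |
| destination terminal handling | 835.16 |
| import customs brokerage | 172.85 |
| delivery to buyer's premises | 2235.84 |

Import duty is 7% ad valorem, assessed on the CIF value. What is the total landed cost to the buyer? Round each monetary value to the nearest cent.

Total landed cost: AUD 89562.18

CFR: the seller pays costs through ocean freight to the destination port, but not insurance.
Already in the invoice (seller's account under CFR): inland to port — exclude.
CIF value = CFR price + insurance = 80170.37 + 500.97 = 80671.34
Import duty = 80671.34 × 7% = 5646.99
Buyer bears: insurance 500.97 + destination terminal 835.16 + brokerage 172.85 + delivery 2235.84 + duty 5646.99 = 9391.81
Landed cost = invoice 80170.37 + 9391.81 = 89562.18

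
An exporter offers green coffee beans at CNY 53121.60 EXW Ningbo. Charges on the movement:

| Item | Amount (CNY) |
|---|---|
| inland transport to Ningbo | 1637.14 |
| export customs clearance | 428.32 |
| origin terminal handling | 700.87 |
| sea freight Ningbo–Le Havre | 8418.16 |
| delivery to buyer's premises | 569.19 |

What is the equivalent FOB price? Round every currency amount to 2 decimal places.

Not relevant to the conversion: delivery, freight — on the buyer under both terms; not part of either seller's price.
From EXW to FOB, the seller additionally bears: inland to port, export clearance, origin terminal.
FOB price = 53121.60 + 1637.14 + 428.32 + 700.87 = 55887.93

FOB price: CNY 55887.93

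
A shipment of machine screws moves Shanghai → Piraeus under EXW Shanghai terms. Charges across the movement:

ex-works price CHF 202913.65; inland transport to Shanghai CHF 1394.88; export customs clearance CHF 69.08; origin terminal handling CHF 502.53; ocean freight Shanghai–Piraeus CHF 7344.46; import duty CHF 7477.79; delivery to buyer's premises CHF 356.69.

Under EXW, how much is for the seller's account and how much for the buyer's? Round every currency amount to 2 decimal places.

Seller: CHF 202913.65; buyer: CHF 17145.43

EXW: the seller makes goods available at their premises; the buyer bears all onward costs.
Seller's account: goods 202913.65 = 202913.65
Buyer's account: inland to port 1394.88 + export clearance 69.08 + origin terminal 502.53 + freight 7344.46 + duty 7477.79 + delivery 356.69 = 17145.43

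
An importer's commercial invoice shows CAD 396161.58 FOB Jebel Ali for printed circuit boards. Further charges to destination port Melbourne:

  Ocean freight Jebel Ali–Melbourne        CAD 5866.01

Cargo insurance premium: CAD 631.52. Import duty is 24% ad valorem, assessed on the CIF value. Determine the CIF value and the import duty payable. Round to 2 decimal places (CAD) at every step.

CIF value: CAD 402659.11; import duty: CAD 96638.19

CIF = FOB price + freight + insurance
CIF = 396161.58 + 5866.01 + 631.52 = 402659.11
Import duty = 402659.11 × 24% = 96638.19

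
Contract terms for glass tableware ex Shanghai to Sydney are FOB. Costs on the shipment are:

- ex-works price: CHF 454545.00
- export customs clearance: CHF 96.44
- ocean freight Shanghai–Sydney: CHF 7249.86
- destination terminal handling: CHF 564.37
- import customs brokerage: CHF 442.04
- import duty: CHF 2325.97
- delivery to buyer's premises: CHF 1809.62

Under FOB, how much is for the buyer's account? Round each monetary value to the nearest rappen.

Buyer's account: CHF 12391.86

FOB: the seller bears costs until goods are on board at the origin port; the buyer bears freight, insurance and all costs thereafter.
Seller's account: goods 454545.00 + export clearance 96.44 = 454641.44
Buyer's account: freight 7249.86 + destination terminal 564.37 + brokerage 442.04 + duty 2325.97 + delivery 1809.62 = 12391.86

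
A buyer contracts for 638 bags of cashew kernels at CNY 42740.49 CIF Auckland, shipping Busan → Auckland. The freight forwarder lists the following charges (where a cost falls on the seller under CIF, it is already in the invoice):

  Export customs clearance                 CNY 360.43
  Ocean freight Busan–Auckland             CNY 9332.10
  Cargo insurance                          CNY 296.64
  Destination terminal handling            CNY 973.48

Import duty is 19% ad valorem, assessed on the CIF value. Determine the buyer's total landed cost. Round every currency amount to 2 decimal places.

Total landed cost: CNY 51834.66

CIF: the seller pays costs through ocean freight and marine insurance to the destination port.
Already in the invoice (seller's account under CIF): export clearance, freight, insurance — exclude.
The CIF price already equals the CIF value: 42740.49
Import duty = 42740.49 × 19% = 8120.69
Buyer bears: destination terminal 973.48 + duty 8120.69 = 9094.17
Landed cost = invoice 42740.49 + 9094.17 = 51834.66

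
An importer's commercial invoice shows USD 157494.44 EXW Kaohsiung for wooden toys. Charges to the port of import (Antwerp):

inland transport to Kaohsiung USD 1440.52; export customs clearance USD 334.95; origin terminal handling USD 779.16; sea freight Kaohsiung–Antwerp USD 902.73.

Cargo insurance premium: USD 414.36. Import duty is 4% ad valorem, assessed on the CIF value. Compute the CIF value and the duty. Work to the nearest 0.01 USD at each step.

CIF = EXW price + pre-shipment costs + freight + insurance
CIF = 157494.44 + 1440.52 + 334.95 + 779.16 + 902.73 + 414.36 = 161366.16
Import duty = 161366.16 × 4% = 6454.65

CIF value: USD 161366.16; import duty: USD 6454.65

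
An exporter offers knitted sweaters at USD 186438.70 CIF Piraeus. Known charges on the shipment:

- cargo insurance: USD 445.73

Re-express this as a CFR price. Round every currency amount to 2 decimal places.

CFR price: USD 185992.97

From CIF to CFR, the seller no longer bears: insurance.
CFR price = 186438.70 − 445.73 = 185992.97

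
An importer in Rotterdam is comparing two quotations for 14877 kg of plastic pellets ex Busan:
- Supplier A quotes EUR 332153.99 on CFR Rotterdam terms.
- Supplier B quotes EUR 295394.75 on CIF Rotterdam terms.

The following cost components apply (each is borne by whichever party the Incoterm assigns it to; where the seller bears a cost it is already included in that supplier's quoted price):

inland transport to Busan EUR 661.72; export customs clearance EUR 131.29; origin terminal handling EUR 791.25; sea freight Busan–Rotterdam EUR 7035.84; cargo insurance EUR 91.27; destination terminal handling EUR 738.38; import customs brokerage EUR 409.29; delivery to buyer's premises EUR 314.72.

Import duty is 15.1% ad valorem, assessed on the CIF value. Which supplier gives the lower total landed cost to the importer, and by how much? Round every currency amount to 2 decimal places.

Supplier B is cheaper by EUR 42414.93

Supplier A (CFR):
CIF value = CFR price + insurance = 332153.99 + 91.27 = 332245.26
Import duty = 332245.26 × 15.1% = 50169.03
Buyer bears (A): 91.27 + 738.38 + 409.29 + 314.72 = 1553.66
Landed cost (A) = invoice 332153.99 + 1553.66 + duty 50169.03 = 383876.68
Supplier B (CIF):
The CIF price already equals the CIF value: 295394.75
Import duty = 295394.75 × 15.1% = 44604.61
Buyer bears (B): 738.38 + 409.29 + 314.72 = 1462.39
Landed cost (B) = invoice 295394.75 + 1462.39 + duty 44604.61 = 341461.75
Difference = |383876.68 − 341461.75| = 42414.93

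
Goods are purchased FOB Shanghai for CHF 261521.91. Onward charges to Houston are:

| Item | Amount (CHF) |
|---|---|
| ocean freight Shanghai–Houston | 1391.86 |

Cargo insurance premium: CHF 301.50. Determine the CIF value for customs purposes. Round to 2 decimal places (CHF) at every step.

CIF value: CHF 263215.27

CIF = FOB price + freight + insurance
CIF = 261521.91 + 1391.86 + 301.50 = 263215.27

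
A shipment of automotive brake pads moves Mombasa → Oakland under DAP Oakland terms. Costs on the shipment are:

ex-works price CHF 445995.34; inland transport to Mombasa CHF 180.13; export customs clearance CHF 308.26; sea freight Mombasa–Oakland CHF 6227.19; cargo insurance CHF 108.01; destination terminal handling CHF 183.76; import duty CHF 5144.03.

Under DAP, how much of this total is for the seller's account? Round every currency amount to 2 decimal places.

Seller's account: CHF 453002.69

DAP: the seller bears all costs to the named destination except import duty and clearance.
Seller's account: goods 445995.34 + inland to port 180.13 + export clearance 308.26 + freight 6227.19 + insurance 108.01 + destination terminal 183.76 = 453002.69
Buyer's account: duty 5144.03 = 5144.03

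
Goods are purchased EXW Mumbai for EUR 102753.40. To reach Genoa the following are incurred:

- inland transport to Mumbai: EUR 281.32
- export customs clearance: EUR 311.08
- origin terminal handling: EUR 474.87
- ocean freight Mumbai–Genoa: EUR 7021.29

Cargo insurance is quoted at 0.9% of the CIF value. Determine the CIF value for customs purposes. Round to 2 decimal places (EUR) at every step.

CIF value: EUR 111848.60

Let C be the CIF value. C = EXW price + pre-shipment costs + freight + 0.9% × C
C − 0.9% × C = 102753.40 + 281.32 + 311.08 + 474.87 + 7021.29
0.991 × C = 110841.96
C = 110841.96 / 0.991 = 111848.60
Insurance premium = 0.9% × 111848.60 = 1006.64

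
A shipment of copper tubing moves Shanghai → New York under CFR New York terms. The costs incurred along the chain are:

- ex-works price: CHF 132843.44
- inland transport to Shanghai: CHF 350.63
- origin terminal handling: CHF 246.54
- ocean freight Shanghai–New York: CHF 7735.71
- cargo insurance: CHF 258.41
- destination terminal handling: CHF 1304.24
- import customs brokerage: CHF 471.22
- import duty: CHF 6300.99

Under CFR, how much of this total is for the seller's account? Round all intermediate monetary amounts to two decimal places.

CFR: the seller pays costs through ocean freight to the destination port, but not insurance.
Seller's account: goods 132843.44 + inland to port 350.63 + origin terminal 246.54 + freight 7735.71 = 141176.32
Buyer's account: insurance 258.41 + destination terminal 1304.24 + brokerage 471.22 + duty 6300.99 = 8334.86

Seller's account: CHF 141176.32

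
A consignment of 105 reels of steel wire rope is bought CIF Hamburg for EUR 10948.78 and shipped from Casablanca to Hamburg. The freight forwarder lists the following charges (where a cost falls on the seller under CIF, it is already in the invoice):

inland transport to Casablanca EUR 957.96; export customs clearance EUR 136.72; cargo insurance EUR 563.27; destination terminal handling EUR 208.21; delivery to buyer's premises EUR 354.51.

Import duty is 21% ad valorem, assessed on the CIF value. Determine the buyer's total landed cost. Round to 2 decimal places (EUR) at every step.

CIF: the seller pays costs through ocean freight and marine insurance to the destination port.
Already in the invoice (seller's account under CIF): inland to port, export clearance, insurance — exclude.
The CIF price already equals the CIF value: 10948.78
Import duty = 10948.78 × 21% = 2299.24
Buyer bears: destination terminal 208.21 + delivery 354.51 + duty 2299.24 = 2861.96
Landed cost = invoice 10948.78 + 2861.96 = 13810.74

Total landed cost: EUR 13810.74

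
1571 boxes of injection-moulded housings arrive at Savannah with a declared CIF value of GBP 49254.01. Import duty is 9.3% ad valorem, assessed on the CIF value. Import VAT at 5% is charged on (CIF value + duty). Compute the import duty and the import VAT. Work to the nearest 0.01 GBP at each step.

Import duty: GBP 4580.62; import VAT: GBP 2691.73

Import duty = 49254.01 × 9.3% = 4580.62
VAT base = CIF + duty = 49254.01 + 4580.62 = 53834.63
Import VAT = 53834.63 × 5% = 2691.73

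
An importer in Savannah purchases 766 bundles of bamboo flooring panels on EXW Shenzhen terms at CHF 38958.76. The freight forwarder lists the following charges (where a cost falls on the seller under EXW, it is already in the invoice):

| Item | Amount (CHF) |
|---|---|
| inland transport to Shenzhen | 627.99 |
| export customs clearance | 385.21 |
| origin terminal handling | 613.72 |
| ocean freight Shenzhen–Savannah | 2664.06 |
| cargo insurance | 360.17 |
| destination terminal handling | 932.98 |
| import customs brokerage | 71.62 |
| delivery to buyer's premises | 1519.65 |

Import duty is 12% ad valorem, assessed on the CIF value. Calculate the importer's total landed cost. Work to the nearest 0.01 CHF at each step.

Total landed cost: CHF 51367.35

EXW: the seller makes goods available at their premises; the buyer bears all onward costs.
CIF value = EXW price + inland to port + export clearance + origin terminal + freight + insurance = 38958.76 + 627.99 + 385.21 + 613.72 + 2664.06 + 360.17 = 43609.91
Import duty = 43609.91 × 12% = 5233.19
Buyer bears: inland to port 627.99 + export clearance 385.21 + origin terminal 613.72 + freight 2664.06 + insurance 360.17 + destination terminal 932.98 + brokerage 71.62 + delivery 1519.65 + duty 5233.19 = 12408.59
Landed cost = invoice 38958.76 + 12408.59 = 51367.35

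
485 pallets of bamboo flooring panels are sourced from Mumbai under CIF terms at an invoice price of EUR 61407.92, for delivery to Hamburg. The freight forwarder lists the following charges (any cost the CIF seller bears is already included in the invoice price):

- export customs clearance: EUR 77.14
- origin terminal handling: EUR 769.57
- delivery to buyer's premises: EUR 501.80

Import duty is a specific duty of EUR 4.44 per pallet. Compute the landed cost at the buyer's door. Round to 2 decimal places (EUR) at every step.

Total landed cost: EUR 64063.12

CIF: the seller pays costs through ocean freight and marine insurance to the destination port.
Already in the invoice (seller's account under CIF): export clearance, origin terminal — exclude.
The CIF price already equals the CIF value: 61407.92
Import duty = 485 × 4.44 = 2153.40
Buyer bears: delivery 501.80 + duty 2153.40 = 2655.20
Landed cost = invoice 61407.92 + 2655.20 = 64063.12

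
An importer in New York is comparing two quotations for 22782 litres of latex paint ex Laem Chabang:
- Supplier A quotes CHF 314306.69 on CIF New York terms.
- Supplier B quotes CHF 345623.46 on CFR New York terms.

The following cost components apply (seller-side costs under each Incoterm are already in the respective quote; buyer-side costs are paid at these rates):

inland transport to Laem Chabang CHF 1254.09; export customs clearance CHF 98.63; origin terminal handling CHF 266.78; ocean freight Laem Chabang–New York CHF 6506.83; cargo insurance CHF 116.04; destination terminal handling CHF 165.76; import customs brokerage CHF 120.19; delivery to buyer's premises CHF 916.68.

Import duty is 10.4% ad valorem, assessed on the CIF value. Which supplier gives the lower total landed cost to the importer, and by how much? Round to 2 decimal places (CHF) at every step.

Supplier A is cheaper by CHF 34701.82

Supplier A (CIF):
The CIF price already equals the CIF value: 314306.69
Import duty = 314306.69 × 10.4% = 32687.90
Buyer bears (A): 165.76 + 120.19 + 916.68 = 1202.63
Landed cost (A) = invoice 314306.69 + 1202.63 + duty 32687.90 = 348197.22
Supplier B (CFR):
CIF value = CFR price + insurance = 345623.46 + 116.04 = 345739.50
Import duty = 345739.50 × 10.4% = 35956.91
Buyer bears (B): 116.04 + 165.76 + 120.19 + 916.68 = 1318.67
Landed cost (B) = invoice 345623.46 + 1318.67 + duty 35956.91 = 382899.04
Difference = |348197.22 − 382899.04| = 34701.82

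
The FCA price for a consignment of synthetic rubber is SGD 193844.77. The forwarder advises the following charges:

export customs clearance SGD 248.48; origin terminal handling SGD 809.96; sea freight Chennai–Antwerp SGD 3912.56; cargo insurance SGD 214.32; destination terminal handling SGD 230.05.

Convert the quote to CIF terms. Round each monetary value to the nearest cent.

CIF price: SGD 198781.61

Not relevant to the conversion: export clearance — on the seller under both FCA and CIF; already in the FCA price and stays in the CIF price. destination terminal — on the buyer under both terms; not part of either seller's price.
From FCA to CIF, the seller additionally bears: origin terminal, freight, insurance.
CIF price = 193844.77 + 809.96 + 3912.56 + 214.32 = 198781.61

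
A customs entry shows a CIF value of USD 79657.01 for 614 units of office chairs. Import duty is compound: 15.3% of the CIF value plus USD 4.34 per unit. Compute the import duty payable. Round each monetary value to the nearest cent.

Import duty: USD 14852.28

Ad valorem component: 79657.01 × 15.3% = 12187.52
Specific component: 614 × 4.34 = 2664.76
Import duty = 12187.52 + 2664.76 = 14852.28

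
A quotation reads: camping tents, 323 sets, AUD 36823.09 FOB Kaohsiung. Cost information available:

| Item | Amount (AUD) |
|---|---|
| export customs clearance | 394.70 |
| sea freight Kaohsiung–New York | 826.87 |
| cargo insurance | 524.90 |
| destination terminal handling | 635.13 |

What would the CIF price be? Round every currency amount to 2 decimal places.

CIF price: AUD 38174.86

Not relevant to the conversion: export clearance — on the seller under both FOB and CIF; already in the FOB price and stays in the CIF price. destination terminal — on the buyer under both terms; not part of either seller's price.
From FOB to CIF, the seller additionally bears: freight, insurance.
CIF price = 36823.09 + 826.87 + 524.90 = 38174.86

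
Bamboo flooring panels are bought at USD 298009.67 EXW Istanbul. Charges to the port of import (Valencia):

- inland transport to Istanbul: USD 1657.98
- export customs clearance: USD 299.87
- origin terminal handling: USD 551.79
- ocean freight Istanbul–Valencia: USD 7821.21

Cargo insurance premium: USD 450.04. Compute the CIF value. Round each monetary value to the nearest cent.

CIF value: USD 308790.56

CIF = EXW price + pre-shipment costs + freight + insurance
CIF = 298009.67 + 1657.98 + 299.87 + 551.79 + 7821.21 + 450.04 = 308790.56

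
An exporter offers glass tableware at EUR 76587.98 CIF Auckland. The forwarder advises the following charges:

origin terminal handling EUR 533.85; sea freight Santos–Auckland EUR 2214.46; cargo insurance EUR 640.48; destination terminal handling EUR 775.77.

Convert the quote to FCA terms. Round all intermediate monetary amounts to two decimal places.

FCA price: EUR 73199.19

Not relevant to the conversion: destination terminal — on the buyer under both terms; not part of either seller's price.
From CIF to FCA, the seller no longer bears: origin terminal, freight, insurance.
FCA price = 76587.98 − 533.85 − 2214.46 − 640.48 = 73199.19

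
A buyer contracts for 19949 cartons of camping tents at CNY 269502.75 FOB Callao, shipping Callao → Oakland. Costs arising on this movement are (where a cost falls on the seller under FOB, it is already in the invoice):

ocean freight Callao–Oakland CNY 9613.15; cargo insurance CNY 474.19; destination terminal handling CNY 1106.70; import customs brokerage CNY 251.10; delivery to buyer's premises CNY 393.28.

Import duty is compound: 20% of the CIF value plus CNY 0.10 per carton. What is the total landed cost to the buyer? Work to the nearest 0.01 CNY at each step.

FOB: the seller bears costs until goods are on board at the origin port; the buyer bears freight, insurance and all costs thereafter.
CIF value = FOB price + freight + insurance = 269502.75 + 9613.15 + 474.19 = 279590.09
Ad valorem component: 279590.09 × 20% = 55918.02
Specific component: 19949 × 0.10 = 1994.90
Import duty = 55918.02 + 1994.90 = 57912.92
Buyer bears: freight 9613.15 + insurance 474.19 + destination terminal 1106.70 + brokerage 251.10 + delivery 393.28 + duty 57912.92 = 69751.34
Landed cost = invoice 269502.75 + 69751.34 = 339254.09

Total landed cost: CNY 339254.09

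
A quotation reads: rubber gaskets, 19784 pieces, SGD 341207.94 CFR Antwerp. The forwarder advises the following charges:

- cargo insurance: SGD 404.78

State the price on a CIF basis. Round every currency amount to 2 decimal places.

CIF price: SGD 341612.72

From CFR to CIF, the seller additionally bears: insurance.
CIF price = 341207.94 + 404.78 = 341612.72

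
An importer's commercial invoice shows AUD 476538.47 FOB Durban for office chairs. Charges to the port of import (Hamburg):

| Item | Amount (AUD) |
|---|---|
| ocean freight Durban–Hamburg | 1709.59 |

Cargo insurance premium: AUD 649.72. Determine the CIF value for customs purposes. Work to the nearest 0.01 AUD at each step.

CIF = FOB price + freight + insurance
CIF = 476538.47 + 1709.59 + 649.72 = 478897.78

CIF value: AUD 478897.78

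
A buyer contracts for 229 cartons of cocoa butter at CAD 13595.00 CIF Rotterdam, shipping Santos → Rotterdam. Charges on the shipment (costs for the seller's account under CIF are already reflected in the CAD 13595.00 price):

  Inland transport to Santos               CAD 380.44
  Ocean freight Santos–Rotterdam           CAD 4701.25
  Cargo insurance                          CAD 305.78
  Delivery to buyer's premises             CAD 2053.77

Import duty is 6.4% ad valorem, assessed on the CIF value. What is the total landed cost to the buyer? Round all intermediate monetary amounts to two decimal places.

CIF: the seller pays costs through ocean freight and marine insurance to the destination port.
Already in the invoice (seller's account under CIF): inland to port, freight, insurance — exclude.
The CIF price already equals the CIF value: 13595.00
Import duty = 13595.00 × 6.4% = 870.08
Buyer bears: delivery 2053.77 + duty 870.08 = 2923.85
Landed cost = invoice 13595.00 + 2923.85 = 16518.85

Total landed cost: CAD 16518.85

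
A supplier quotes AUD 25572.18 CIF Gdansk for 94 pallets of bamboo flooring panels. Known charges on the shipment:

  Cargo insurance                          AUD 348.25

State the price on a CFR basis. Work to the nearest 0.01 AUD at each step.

CFR price: AUD 25223.93

From CIF to CFR, the seller no longer bears: insurance.
CFR price = 25572.18 − 348.25 = 25223.93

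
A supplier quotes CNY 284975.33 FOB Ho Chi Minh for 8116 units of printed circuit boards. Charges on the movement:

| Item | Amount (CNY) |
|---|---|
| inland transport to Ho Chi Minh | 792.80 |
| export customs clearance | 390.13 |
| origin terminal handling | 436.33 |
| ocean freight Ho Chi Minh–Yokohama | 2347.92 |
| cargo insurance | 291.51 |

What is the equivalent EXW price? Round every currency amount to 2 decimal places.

EXW price: CNY 283356.07

Not relevant to the conversion: insurance, freight — on the buyer under both terms; not part of either seller's price.
From FOB to EXW, the seller no longer bears: inland to port, export clearance, origin terminal.
EXW price = 284975.33 − 792.80 − 390.13 − 436.33 = 283356.07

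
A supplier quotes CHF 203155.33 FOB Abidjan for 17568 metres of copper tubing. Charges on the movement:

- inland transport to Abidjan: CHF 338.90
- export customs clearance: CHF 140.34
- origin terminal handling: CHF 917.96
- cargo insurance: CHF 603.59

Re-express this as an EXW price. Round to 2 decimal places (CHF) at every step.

Not relevant to the conversion: insurance — on the buyer under both terms; not part of either seller's price.
From FOB to EXW, the seller no longer bears: inland to port, export clearance, origin terminal.
EXW price = 203155.33 − 338.90 − 140.34 − 917.96 = 201758.13

EXW price: CHF 201758.13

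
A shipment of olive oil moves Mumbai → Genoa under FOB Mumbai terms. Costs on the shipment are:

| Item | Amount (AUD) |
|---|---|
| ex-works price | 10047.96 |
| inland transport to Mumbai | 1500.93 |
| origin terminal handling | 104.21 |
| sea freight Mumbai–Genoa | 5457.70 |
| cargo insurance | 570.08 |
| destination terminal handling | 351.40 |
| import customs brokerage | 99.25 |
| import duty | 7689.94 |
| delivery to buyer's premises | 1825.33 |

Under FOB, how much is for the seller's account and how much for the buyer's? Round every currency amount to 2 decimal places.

FOB: the seller bears costs until goods are on board at the origin port; the buyer bears freight, insurance and all costs thereafter.
Seller's account: goods 10047.96 + inland to port 1500.93 + origin terminal 104.21 = 11653.10
Buyer's account: freight 5457.70 + insurance 570.08 + destination terminal 351.40 + brokerage 99.25 + duty 7689.94 + delivery 1825.33 = 15993.70

Seller: AUD 11653.10; buyer: AUD 15993.70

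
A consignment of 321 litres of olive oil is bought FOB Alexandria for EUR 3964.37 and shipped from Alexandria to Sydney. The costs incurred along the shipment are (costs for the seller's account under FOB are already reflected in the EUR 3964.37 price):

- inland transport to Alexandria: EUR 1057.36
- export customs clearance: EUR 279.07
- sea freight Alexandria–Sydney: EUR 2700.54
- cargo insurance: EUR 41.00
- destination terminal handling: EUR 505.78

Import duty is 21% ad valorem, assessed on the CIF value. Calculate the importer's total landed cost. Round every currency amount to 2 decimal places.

Total landed cost: EUR 8619.93

FOB: the seller bears costs until goods are on board at the origin port; the buyer bears freight, insurance and all costs thereafter.
Already in the invoice (seller's account under FOB): inland to port, export clearance — exclude.
CIF value = FOB price + freight + insurance = 3964.37 + 2700.54 + 41.00 = 6705.91
Import duty = 6705.91 × 21% = 1408.24
Buyer bears: freight 2700.54 + insurance 41.00 + destination terminal 505.78 + duty 1408.24 = 4655.56
Landed cost = invoice 3964.37 + 4655.56 = 8619.93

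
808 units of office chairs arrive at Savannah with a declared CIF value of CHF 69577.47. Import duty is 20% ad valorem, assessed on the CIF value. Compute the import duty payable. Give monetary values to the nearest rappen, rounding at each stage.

Import duty = 69577.47 × 20% = 13915.49

Import duty: CHF 13915.49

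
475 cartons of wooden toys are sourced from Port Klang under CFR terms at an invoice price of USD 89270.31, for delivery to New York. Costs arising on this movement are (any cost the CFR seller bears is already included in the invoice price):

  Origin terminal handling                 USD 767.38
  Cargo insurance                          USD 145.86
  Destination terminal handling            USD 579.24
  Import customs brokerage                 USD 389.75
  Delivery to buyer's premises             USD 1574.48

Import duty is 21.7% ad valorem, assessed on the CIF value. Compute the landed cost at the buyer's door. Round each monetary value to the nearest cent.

CFR: the seller pays costs through ocean freight to the destination port, but not insurance.
Already in the invoice (seller's account under CFR): origin terminal — exclude.
CIF value = CFR price + insurance = 89270.31 + 145.86 = 89416.17
Import duty = 89416.17 × 21.7% = 19403.31
Buyer bears: insurance 145.86 + destination terminal 579.24 + brokerage 389.75 + delivery 1574.48 + duty 19403.31 = 22092.64
Landed cost = invoice 89270.31 + 22092.64 = 111362.95

Total landed cost: USD 111362.95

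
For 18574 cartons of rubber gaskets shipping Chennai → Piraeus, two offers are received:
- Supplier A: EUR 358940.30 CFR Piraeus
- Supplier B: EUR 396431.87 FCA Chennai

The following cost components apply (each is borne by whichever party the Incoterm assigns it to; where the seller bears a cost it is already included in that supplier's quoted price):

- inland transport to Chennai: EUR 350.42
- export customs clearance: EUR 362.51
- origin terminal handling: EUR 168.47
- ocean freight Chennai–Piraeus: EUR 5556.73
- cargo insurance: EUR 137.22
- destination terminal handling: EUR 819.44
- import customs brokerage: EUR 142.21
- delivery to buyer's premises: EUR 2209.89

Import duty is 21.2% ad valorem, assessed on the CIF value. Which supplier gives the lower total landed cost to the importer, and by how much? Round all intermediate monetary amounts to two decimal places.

Supplier A is cheaper by EUR 52378.73

Supplier A (CFR):
CIF value = CFR price + insurance = 358940.30 + 137.22 = 359077.52
Import duty = 359077.52 × 21.2% = 76124.43
Buyer bears (A): 137.22 + 819.44 + 142.21 + 2209.89 = 3308.76
Landed cost (A) = invoice 358940.30 + 3308.76 + duty 76124.43 = 438373.49
Supplier B (FCA):
CIF value = FCA price + origin terminal + freight + insurance = 396431.87 + 168.47 + 5556.73 + 137.22 = 402294.29
Import duty = 402294.29 × 21.2% = 85286.39
Buyer bears (B): 168.47 + 5556.73 + 137.22 + 819.44 + 142.21 + 2209.89 = 9033.96
Landed cost (B) = invoice 396431.87 + 9033.96 + duty 85286.39 = 490752.22
Difference = |438373.49 − 490752.22| = 52378.73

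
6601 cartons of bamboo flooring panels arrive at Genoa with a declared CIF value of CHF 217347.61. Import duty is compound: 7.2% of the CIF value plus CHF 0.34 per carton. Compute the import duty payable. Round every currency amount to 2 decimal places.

Ad valorem component: 217347.61 × 7.2% = 15649.03
Specific component: 6601 × 0.34 = 2244.34
Import duty = 15649.03 + 2244.34 = 17893.37

Import duty: CHF 17893.37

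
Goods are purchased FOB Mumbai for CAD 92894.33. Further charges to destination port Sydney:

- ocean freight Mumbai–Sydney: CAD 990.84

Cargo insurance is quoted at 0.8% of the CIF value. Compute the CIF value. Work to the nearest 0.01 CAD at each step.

CIF value: CAD 94642.31

Let C be the CIF value. C = FOB price + freight + 0.8% × C
C − 0.8% × C = 92894.33 + 990.84
0.992 × C = 93885.17
C = 93885.17 / 0.992 = 94642.31
Insurance premium = 0.8% × 94642.31 = 757.14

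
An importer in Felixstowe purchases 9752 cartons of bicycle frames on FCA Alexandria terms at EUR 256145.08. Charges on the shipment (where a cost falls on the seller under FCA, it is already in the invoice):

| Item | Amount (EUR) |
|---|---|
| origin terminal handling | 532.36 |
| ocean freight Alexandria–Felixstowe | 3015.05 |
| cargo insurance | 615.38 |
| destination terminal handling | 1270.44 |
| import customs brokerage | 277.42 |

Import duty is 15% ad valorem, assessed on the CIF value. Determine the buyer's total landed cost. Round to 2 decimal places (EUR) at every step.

FCA: the seller delivers export-cleared goods to the carrier; the buyer bears costs from that point.
CIF value = FCA price + origin terminal + freight + insurance = 256145.08 + 532.36 + 3015.05 + 615.38 = 260307.87
Import duty = 260307.87 × 15% = 39046.18
Buyer bears: origin terminal 532.36 + freight 3015.05 + insurance 615.38 + destination terminal 1270.44 + brokerage 277.42 + duty 39046.18 = 44756.83
Landed cost = invoice 256145.08 + 44756.83 = 300901.91

Total landed cost: EUR 300901.91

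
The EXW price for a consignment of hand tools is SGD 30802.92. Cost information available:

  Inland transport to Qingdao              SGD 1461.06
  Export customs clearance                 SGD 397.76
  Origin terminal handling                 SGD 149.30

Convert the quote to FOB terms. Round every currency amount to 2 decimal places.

FOB price: SGD 32811.04

From EXW to FOB, the seller additionally bears: inland to port, export clearance, origin terminal.
FOB price = 30802.92 + 1461.06 + 397.76 + 149.30 = 32811.04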